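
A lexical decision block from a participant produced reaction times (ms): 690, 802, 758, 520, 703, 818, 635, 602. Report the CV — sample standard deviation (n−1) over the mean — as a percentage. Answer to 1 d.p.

14.8%

n = 8, Σ = 5528, M = 691.0000
Σ(x−M)² = 73382.000; s = √(73382.000/7) = 102.3872
CV = 102.3872 / 691.0000 = 0.14817 = 14.817%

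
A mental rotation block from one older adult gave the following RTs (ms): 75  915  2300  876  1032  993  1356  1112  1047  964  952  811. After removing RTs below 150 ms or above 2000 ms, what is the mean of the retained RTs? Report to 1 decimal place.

1005.8 ms

Excluded: 75, 2300
Retained (n=10): Σ = 10058
Mean = 10058/10 = 1005.8000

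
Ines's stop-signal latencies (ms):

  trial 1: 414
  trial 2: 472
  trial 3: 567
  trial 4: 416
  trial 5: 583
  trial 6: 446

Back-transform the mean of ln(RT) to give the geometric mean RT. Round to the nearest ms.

ln(RT): 6.0259, 6.1570, 6.3404, 6.0307, 6.3682, 6.1003
Mean ln(RT) = 37.0224/6 = 6.17040
Geometric mean = exp(6.17040) = 478.38 ms

478 ms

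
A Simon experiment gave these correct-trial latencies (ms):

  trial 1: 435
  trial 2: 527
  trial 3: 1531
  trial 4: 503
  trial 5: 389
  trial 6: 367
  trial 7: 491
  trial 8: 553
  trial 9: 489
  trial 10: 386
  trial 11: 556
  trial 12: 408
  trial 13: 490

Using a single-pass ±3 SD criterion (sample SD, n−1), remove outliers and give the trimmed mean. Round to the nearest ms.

466 ms

n = 13, ΣRT = 7125, M = 548.077
Σ(x−M)² = 1095592.92; s = √(1095592.92/12) = 302.158
Cutoffs: 548.077 ± 3·302.158 → [-358.4, 1454.6]
Outside: 1531 → excluded.
Retained (n=12): Σ = 5594, mean = 5594/12 = 466.167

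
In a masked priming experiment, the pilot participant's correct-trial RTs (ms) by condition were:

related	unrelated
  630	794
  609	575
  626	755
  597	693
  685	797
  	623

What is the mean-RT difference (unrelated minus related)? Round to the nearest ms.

77 ms

M(related) = 3147/5 = 629.400
M(unrelated) = 4237/6 = 706.167
Difference = 706.167 − 629.400 = 76.767 ms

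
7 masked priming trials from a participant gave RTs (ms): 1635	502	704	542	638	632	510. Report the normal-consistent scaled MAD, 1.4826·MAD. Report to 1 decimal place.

133.4 ms

Sorted: 502, 510, 542, 632, 638, 704, 1635 → median = 632
|x − 632| sorted: 0, 6, 72, 90, 122, 130, 1003 → MAD = 90
Robust SD ≈ 1.4826 × 90 = 133.434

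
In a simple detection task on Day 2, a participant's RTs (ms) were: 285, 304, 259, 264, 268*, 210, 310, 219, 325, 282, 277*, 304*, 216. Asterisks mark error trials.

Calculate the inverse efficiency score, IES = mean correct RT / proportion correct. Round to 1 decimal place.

Correct trials (n=10): 285, 304, 259, 264, 210, 310, 219, 325, 282, 216
Mean correct RT = 2674/10 = 267.4000 ms
Proportion correct = 10/13
IES = 267.4000 / (10/13) = 347.620 ms

347.6 ms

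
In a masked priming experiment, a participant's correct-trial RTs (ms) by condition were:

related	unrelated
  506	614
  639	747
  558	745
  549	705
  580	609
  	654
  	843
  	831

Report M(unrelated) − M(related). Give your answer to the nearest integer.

152 ms

M(related) = 2832/5 = 566.400
M(unrelated) = 5748/8 = 718.500
Difference = 718.500 − 566.400 = 152.100 ms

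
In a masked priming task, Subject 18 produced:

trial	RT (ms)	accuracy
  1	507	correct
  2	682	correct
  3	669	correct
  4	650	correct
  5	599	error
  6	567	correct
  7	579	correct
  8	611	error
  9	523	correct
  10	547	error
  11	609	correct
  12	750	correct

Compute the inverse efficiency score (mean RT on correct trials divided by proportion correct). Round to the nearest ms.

Correct trials (n=9): 507, 682, 669, 650, 567, 579, 523, 609, 750
Mean correct RT = 5536/9 = 615.1111 ms
Proportion correct = 9/12
IES = 615.1111 / (9/12) = 820.148 ms

820 ms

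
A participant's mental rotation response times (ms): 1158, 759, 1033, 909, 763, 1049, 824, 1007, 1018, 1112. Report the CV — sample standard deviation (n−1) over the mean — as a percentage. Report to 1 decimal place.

14.7%

n = 10, Σ = 9632, M = 963.2000
Σ(x−M)² = 181335.600; s = √(181335.600/9) = 141.9451
CV = 141.9451 / 963.2000 = 0.14737 = 14.737%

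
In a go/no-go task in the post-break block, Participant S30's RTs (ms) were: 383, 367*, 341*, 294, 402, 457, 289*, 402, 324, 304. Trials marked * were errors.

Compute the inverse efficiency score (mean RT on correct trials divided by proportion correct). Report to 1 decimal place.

523.7 ms

Correct trials (n=7): 383, 294, 402, 457, 402, 324, 304
Mean correct RT = 2566/7 = 366.5714 ms
Proportion correct = 7/10
IES = 366.5714 / (7/10) = 523.673 ms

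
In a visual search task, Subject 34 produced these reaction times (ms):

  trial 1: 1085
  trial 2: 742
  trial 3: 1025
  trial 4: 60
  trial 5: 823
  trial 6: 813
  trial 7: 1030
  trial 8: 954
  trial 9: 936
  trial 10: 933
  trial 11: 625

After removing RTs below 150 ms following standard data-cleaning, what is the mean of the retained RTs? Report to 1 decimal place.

896.6 ms

Excluded: 60
Retained (n=10): Σ = 8966
Mean = 8966/10 = 896.6000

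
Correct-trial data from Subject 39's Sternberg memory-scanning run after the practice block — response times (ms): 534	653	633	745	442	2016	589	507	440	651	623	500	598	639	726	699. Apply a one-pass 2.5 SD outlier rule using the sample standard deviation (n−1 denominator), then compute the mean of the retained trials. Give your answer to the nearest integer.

599 ms

n = 16, ΣRT = 10995, M = 687.188
Σ(x−M)² = 2012374.44; s = √(2012374.44/15) = 366.276
Cutoffs: 687.188 ± 2.5·366.276 → [-228.5, 1602.9]
Outside: 2016 → excluded.
Retained (n=15): Σ = 8979, mean = 8979/15 = 598.600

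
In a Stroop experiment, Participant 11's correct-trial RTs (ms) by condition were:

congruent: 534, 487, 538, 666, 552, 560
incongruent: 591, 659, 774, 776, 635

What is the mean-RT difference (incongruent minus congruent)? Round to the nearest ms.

131 ms

M(congruent) = 3337/6 = 556.167
M(incongruent) = 3435/5 = 687.000
Difference = 687.000 − 556.167 = 130.833 ms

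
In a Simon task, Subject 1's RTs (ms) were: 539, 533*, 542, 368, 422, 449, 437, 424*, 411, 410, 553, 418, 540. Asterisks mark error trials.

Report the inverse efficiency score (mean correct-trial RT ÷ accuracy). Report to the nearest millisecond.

Correct trials (n=11): 539, 542, 368, 422, 449, 437, 411, 410, 553, 418, 540
Mean correct RT = 5089/11 = 462.6364 ms
Proportion correct = 11/13
IES = 462.6364 / (11/13) = 546.752 ms

547 ms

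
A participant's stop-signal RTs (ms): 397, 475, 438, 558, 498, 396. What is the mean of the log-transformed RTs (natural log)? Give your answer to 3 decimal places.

ln(RT): 5.9839, 6.1633, 6.0822, 6.3244, 6.2106, 5.9814
Σ ln(RT) = 36.7458
Mean = 36.7458/6 = 6.12431

6.124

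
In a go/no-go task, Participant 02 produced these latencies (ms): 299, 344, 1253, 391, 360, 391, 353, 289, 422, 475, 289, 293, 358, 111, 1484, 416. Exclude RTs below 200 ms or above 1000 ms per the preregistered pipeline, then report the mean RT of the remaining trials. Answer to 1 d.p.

360.0 ms

Excluded: 111, 1253, 1484
Retained (n=13): Σ = 4680
Mean = 4680/13 = 360.0000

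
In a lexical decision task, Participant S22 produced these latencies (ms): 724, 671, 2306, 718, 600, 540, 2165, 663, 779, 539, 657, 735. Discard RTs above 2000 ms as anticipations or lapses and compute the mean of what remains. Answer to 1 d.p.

Excluded: 2165, 2306
Retained (n=10): Σ = 6626
Mean = 6626/10 = 662.6000

662.6 ms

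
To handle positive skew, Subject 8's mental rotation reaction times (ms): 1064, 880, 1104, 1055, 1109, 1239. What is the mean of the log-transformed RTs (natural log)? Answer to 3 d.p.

6.975

ln(RT): 6.9698, 6.7799, 7.0067, 6.9613, 7.0112, 7.1221
Σ ln(RT) = 41.8510
Mean = 41.8510/6 = 6.97516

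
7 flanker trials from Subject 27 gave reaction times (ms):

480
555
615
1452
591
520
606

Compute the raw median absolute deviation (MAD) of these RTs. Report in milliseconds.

36 ms

Sorted: 480, 520, 555, 591, 606, 615, 1452 → median = 591
|x − 591|: 111, 36, 24, 861, 0, 71, 15
Sorted deviations: 0, 15, 24, 36, 71, 111, 861 → MAD = 36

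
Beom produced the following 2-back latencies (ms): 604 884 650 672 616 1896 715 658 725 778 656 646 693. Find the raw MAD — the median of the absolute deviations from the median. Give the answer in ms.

43 ms

Sorted: 604, 616, 646, 650, 656, 658, 672, 693, 715, 725, 778, 884, 1896 → median = 672
|x − 672|: 68, 212, 22, 0, 56, 1224, 43, 14, 53, 106, 16, 26, 21
Sorted deviations: 0, 14, 16, 21, 22, 26, 43, 53, 56, 68, 106, 212, 1224 → MAD = 43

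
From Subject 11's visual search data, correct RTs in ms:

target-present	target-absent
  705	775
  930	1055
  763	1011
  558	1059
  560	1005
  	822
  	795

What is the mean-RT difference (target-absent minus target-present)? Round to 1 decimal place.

M(target-present) = 3516/5 = 703.200
M(target-absent) = 6522/7 = 931.714
Difference = 931.714 − 703.200 = 228.514 ms

228.5 ms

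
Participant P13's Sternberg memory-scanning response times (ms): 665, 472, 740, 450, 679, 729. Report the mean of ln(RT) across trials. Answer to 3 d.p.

ln(RT): 6.4998, 6.1570, 6.6067, 6.1092, 6.5206, 6.5917
Σ ln(RT) = 38.4850
Mean = 38.4850/6 = 6.41416

6.414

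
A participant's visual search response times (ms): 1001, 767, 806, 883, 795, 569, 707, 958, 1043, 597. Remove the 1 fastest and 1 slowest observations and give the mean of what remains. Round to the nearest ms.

814 ms

Sorted: 569, 597, 707, 767, 795, 806, 883, 958, 1001, 1043
Drop lowest 1 (569) and highest 1 (1043)
Remaining (n=8): Σ = 6514, mean = 6514/8 = 814.250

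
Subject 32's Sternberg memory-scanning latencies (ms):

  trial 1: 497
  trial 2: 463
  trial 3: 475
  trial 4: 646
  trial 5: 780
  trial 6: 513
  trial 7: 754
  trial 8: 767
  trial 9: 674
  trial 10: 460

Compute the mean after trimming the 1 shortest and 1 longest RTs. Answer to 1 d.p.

598.6 ms

Sorted: 460, 463, 475, 497, 513, 646, 674, 754, 767, 780
Drop lowest 1 (460) and highest 1 (780)
Remaining (n=8): Σ = 4789, mean = 4789/8 = 598.625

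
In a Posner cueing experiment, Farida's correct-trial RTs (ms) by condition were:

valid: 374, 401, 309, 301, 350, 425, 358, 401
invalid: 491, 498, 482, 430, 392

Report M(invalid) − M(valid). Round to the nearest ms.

M(valid) = 2919/8 = 364.875
M(invalid) = 2293/5 = 458.600
Difference = 458.600 − 364.875 = 93.725 ms

94 ms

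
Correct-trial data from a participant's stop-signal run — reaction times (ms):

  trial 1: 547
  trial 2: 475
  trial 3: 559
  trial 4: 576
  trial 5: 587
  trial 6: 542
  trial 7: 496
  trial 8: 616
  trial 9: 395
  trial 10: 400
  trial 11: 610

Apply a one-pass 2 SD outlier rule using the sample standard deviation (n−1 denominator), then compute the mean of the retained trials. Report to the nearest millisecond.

528 ms

n = 11, ΣRT = 5803, M = 527.545
Σ(x−M)² = 59674.73; s = √(59674.73/10) = 77.249
Cutoffs: 527.545 ± 2·77.249 → [373.0, 682.0]
No RTs fall outside the cutoffs; all 11 retained. Mean = 5803/11 = 527.545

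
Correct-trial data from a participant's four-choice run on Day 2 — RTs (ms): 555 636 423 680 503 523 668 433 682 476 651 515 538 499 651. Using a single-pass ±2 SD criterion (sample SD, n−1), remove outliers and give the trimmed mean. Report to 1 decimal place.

562.2 ms

n = 15, ΣRT = 8433, M = 562.200
Σ(x−M)² = 116040.40; s = √(116040.40/14) = 91.042
Cutoffs: 562.200 ± 2·91.042 → [380.1, 744.3]
No RTs fall outside the cutoffs; all 15 retained. Mean = 8433/15 = 562.200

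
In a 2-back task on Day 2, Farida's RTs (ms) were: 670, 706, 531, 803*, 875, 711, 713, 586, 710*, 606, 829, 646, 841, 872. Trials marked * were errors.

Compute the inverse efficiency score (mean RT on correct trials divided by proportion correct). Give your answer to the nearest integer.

Correct trials (n=12): 670, 706, 531, 875, 711, 713, 586, 606, 829, 646, 841, 872
Mean correct RT = 8586/12 = 715.5000 ms
Proportion correct = 12/14
IES = 715.5000 / (12/14) = 834.750 ms

835 ms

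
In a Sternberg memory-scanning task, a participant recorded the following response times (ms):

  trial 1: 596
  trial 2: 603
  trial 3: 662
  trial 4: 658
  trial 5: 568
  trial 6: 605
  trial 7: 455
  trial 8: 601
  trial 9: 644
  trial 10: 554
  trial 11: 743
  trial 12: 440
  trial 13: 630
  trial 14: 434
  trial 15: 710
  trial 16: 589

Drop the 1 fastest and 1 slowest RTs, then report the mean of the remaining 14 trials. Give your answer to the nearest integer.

Sorted: 434, 440, 455, 554, 568, 589, 596, 601, 603, 605, 630, 644, 658, 662, 710, 743
Drop lowest 1 (434) and highest 1 (743)
Remaining (n=14): Σ = 8315, mean = 8315/14 = 593.929

594 ms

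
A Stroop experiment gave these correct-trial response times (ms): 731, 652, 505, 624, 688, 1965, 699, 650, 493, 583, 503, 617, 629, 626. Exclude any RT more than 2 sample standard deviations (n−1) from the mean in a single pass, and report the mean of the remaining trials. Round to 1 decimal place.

n = 14, ΣRT = 9965, M = 711.786
Σ(x−M)² = 1760744.36; s = √(1760744.36/13) = 368.024
Cutoffs: 711.786 ± 2·368.024 → [-24.3, 1447.8]
Outside: 1965 → excluded.
Retained (n=13): Σ = 8000, mean = 8000/13 = 615.385

615.4 ms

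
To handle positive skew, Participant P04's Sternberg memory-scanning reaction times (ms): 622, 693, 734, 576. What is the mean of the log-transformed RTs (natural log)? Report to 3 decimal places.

6.482

ln(RT): 6.4329, 6.5410, 6.5985, 6.3561
Σ ln(RT) = 25.9286
Mean = 25.9286/4 = 6.48215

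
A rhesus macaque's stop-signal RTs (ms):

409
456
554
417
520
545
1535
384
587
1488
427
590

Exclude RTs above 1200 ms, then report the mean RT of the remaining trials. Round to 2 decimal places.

488.90 ms

Excluded: 1488, 1535
Retained (n=10): Σ = 4889
Mean = 4889/10 = 488.9000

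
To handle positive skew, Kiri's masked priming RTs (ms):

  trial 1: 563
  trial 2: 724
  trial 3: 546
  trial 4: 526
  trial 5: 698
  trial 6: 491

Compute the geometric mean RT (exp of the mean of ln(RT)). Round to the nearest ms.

585 ms

ln(RT): 6.3333, 6.5848, 6.3026, 6.2653, 6.5482, 6.1964
Mean ln(RT) = 38.2307/6 = 6.37178
Geometric mean = exp(6.37178) = 585.10 ms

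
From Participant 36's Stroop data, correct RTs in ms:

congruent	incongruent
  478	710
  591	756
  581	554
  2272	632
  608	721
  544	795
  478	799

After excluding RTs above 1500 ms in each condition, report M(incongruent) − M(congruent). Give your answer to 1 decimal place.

162.9 ms

congruent: exclude 2272
M(congruent) = 3280/6 = 546.667
M(incongruent) = 4967/7 = 709.571
Difference = 709.571 − 546.667 = 162.905 ms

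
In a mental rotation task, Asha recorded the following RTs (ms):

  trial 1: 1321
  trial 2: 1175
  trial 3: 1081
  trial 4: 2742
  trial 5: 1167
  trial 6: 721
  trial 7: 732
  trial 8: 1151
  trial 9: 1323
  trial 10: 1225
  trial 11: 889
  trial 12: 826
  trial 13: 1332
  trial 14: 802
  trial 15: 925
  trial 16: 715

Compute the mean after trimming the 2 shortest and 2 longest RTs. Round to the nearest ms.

Sorted: 715, 721, 732, 802, 826, 889, 925, 1081, 1151, 1167, 1175, 1225, 1321, 1323, 1332, 2742
Drop lowest 2 (715, 721) and highest 2 (1332, 2742)
Remaining (n=12): Σ = 12617, mean = 12617/12 = 1051.417

1051 ms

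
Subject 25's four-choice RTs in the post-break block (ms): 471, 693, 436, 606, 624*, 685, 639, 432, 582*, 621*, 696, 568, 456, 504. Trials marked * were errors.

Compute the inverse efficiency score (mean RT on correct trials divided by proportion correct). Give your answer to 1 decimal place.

715.7 ms

Correct trials (n=11): 471, 693, 436, 606, 685, 639, 432, 696, 568, 456, 504
Mean correct RT = 6186/11 = 562.3636 ms
Proportion correct = 11/14
IES = 562.3636 / (11/14) = 715.736 ms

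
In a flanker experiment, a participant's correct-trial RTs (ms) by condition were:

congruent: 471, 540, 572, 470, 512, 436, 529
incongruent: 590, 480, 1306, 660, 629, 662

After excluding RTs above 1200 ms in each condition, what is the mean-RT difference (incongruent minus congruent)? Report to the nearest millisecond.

incongruent: exclude 1306
M(congruent) = 3530/7 = 504.286
M(incongruent) = 3021/5 = 604.200
Difference = 604.200 − 504.286 = 99.914 ms

100 ms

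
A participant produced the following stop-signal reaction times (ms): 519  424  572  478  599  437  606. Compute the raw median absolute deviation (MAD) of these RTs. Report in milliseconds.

80 ms

Sorted: 424, 437, 478, 519, 572, 599, 606 → median = 519
|x − 519|: 0, 95, 53, 41, 80, 82, 87
Sorted deviations: 0, 41, 53, 80, 82, 87, 95 → MAD = 80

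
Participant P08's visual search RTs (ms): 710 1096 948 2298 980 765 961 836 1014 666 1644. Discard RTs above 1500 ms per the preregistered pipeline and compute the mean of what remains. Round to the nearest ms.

886 ms

Excluded: 1644, 2298
Retained (n=9): Σ = 7976
Mean = 7976/9 = 886.2222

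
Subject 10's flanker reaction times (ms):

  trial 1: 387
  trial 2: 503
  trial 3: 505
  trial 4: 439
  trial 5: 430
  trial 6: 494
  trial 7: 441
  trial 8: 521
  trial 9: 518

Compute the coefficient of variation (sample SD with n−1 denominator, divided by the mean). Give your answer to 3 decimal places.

n = 9, Σ = 4238, M = 470.8889
Σ(x−M)² = 18078.889; s = √(18078.889/8) = 47.5380
CV = 47.5380 / 470.8889 = 0.10095

0.101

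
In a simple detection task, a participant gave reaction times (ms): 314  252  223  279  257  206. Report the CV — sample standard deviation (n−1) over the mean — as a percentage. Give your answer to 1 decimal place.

15.2%

n = 6, Σ = 1531, M = 255.1667
Σ(x−M)² = 7494.833; s = √(7494.833/5) = 38.7165
CV = 38.7165 / 255.1667 = 0.15173 = 15.173%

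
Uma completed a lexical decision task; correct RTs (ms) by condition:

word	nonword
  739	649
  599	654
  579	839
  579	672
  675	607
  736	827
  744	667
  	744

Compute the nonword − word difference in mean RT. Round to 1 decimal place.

42.9 ms

M(word) = 4651/7 = 664.429
M(nonword) = 5659/8 = 707.375
Difference = 707.375 − 664.429 = 42.946 ms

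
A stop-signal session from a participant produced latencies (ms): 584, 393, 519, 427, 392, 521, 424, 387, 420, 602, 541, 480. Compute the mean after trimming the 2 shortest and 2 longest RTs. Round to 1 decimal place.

Sorted: 387, 392, 393, 420, 424, 427, 480, 519, 521, 541, 584, 602
Drop lowest 2 (387, 392) and highest 2 (584, 602)
Remaining (n=8): Σ = 3725, mean = 3725/8 = 465.625

465.6 ms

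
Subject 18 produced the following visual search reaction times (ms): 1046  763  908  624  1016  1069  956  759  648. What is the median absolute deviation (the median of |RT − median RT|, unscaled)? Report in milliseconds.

145 ms

Sorted: 624, 648, 759, 763, 908, 956, 1016, 1046, 1069 → median = 908
|x − 908|: 138, 145, 0, 284, 108, 161, 48, 149, 260
Sorted deviations: 0, 48, 108, 138, 145, 149, 161, 260, 284 → MAD = 145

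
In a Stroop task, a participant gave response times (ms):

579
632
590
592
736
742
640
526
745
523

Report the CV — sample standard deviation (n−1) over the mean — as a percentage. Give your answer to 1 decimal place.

n = 10, Σ = 6305, M = 630.5000
Σ(x−M)² = 65016.500; s = √(65016.500/9) = 84.9944
CV = 84.9944 / 630.5000 = 0.13480 = 13.480%

13.5%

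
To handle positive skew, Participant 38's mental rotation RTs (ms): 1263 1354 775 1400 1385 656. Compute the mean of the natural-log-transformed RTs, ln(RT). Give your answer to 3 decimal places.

ln(RT): 7.1412, 7.2108, 6.6529, 7.2442, 7.2335, 6.4862
Σ ln(RT) = 41.9688
Mean = 41.9688/6 = 6.99480

6.995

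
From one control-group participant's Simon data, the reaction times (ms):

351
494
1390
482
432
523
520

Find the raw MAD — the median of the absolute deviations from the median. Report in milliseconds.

29 ms

Sorted: 351, 432, 482, 494, 520, 523, 1390 → median = 494
|x − 494|: 143, 0, 896, 12, 62, 29, 26
Sorted deviations: 0, 12, 26, 29, 62, 143, 896 → MAD = 29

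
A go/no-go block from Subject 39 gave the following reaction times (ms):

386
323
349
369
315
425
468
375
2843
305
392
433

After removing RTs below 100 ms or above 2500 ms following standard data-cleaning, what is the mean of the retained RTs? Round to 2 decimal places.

376.36 ms

Excluded: 2843
Retained (n=11): Σ = 4140
Mean = 4140/11 = 376.3636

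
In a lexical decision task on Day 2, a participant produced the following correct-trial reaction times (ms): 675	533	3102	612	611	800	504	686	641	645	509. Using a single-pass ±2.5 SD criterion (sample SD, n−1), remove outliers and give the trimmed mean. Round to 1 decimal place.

n = 11, ΣRT = 9318, M = 847.091
Σ(x−M)² = 5667388.91; s = √(5667388.91/10) = 752.821
Cutoffs: 847.091 ± 2.5·752.821 → [-1035.0, 2729.1]
Outside: 3102 → excluded.
Retained (n=10): Σ = 6216, mean = 6216/10 = 621.600

621.6 ms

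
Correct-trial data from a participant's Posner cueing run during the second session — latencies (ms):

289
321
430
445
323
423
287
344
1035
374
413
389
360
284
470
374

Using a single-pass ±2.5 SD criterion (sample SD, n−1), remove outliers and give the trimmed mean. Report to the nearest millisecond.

368 ms

n = 16, ΣRT = 6561, M = 410.062
Σ(x−M)² = 467052.94; s = √(467052.94/15) = 176.456
Cutoffs: 410.062 ± 2.5·176.456 → [-31.1, 851.2]
Outside: 1035 → excluded.
Retained (n=15): Σ = 5526, mean = 5526/15 = 368.400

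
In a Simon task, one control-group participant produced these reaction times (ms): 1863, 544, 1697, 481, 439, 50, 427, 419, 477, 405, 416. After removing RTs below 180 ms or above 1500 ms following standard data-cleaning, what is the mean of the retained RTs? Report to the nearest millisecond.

451 ms

Excluded: 50, 1697, 1863
Retained (n=8): Σ = 3608
Mean = 3608/8 = 451.0000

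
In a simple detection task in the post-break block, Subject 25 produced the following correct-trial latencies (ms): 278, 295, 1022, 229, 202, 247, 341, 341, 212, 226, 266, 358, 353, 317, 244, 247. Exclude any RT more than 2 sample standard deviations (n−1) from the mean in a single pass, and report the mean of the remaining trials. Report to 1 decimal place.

n = 16, ΣRT = 5178, M = 323.625
Σ(x−M)² = 560461.75; s = √(560461.75/15) = 193.298
Cutoffs: 323.625 ± 2·193.298 → [-63.0, 710.2]
Outside: 1022 → excluded.
Retained (n=15): Σ = 4156, mean = 4156/15 = 277.067

277.1 ms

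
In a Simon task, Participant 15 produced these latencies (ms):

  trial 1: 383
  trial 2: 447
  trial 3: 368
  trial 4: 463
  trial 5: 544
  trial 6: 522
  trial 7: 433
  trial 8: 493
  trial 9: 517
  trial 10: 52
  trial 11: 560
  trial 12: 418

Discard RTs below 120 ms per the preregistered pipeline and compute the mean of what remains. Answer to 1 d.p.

Excluded: 52
Retained (n=11): Σ = 5148
Mean = 5148/11 = 468.0000

468.0 ms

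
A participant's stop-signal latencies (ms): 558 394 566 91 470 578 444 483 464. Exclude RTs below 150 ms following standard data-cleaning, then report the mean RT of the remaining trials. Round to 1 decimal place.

494.6 ms

Excluded: 91
Retained (n=8): Σ = 3957
Mean = 3957/8 = 494.6250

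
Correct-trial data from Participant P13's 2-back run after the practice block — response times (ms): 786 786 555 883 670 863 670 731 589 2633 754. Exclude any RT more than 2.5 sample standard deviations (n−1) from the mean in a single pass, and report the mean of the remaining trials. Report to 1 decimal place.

728.7 ms

n = 11, ΣRT = 9920, M = 901.818
Σ(x−M)² = 3402325.64; s = √(3402325.64/10) = 583.295
Cutoffs: 901.818 ± 2.5·583.295 → [-556.4, 2360.1]
Outside: 2633 → excluded.
Retained (n=10): Σ = 7287, mean = 7287/10 = 728.700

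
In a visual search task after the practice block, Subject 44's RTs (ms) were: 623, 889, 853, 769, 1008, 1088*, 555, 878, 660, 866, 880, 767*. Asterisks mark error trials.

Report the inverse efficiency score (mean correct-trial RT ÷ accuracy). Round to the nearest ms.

958 ms

Correct trials (n=10): 623, 889, 853, 769, 1008, 555, 878, 660, 866, 880
Mean correct RT = 7981/10 = 798.1000 ms
Proportion correct = 10/12
IES = 798.1000 / (10/12) = 957.720 ms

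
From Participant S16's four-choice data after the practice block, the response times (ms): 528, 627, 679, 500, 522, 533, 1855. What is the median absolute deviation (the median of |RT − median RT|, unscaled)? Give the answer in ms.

33 ms

Sorted: 500, 522, 528, 533, 627, 679, 1855 → median = 533
|x − 533|: 5, 94, 146, 33, 11, 0, 1322
Sorted deviations: 0, 5, 11, 33, 94, 146, 1322 → MAD = 33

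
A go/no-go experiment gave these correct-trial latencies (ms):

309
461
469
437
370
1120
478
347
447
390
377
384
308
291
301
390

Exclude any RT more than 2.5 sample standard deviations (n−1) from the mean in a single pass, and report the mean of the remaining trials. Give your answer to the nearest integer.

384 ms

n = 16, ΣRT = 6879, M = 429.938
Σ(x−M)² = 565324.94; s = √(565324.94/15) = 194.135
Cutoffs: 429.938 ± 2.5·194.135 → [-55.4, 915.3]
Outside: 1120 → excluded.
Retained (n=15): Σ = 5759, mean = 5759/15 = 383.933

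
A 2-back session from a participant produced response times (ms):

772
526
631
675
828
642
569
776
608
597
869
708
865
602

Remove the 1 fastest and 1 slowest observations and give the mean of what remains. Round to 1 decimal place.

Sorted: 526, 569, 597, 602, 608, 631, 642, 675, 708, 772, 776, 828, 865, 869
Drop lowest 1 (526) and highest 1 (869)
Remaining (n=12): Σ = 8273, mean = 8273/12 = 689.417

689.4 ms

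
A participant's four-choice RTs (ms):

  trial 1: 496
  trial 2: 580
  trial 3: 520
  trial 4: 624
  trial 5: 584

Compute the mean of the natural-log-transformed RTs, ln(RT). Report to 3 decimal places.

6.326

ln(RT): 6.2066, 6.3630, 6.2538, 6.4362, 6.3699
Σ ln(RT) = 31.6295
Mean = 31.6295/5 = 6.32590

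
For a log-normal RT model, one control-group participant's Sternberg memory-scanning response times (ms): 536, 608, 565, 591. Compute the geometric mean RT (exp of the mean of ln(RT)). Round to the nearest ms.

ln(RT): 6.2841, 6.4102, 6.3368, 6.3818
Mean ln(RT) = 25.4130/4 = 6.35324
Geometric mean = exp(6.35324) = 574.35 ms

574 ms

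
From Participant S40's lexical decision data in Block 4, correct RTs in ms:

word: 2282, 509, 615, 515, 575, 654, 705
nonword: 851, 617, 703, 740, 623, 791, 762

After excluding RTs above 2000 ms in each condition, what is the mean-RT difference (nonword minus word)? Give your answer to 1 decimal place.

word: exclude 2282
M(word) = 3573/6 = 595.500
M(nonword) = 5087/7 = 726.714
Difference = 726.714 − 595.500 = 131.214 ms

131.2 ms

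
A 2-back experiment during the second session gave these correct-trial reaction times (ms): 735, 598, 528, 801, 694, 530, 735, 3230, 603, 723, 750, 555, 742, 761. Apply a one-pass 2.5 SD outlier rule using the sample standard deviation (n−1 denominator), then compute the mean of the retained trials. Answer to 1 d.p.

673.5 ms

n = 14, ΣRT = 11985, M = 856.071
Σ(x−M)² = 6180406.93; s = √(6180406.93/13) = 689.504
Cutoffs: 856.071 ± 2.5·689.504 → [-867.7, 2579.8]
Outside: 3230 → excluded.
Retained (n=13): Σ = 8755, mean = 8755/13 = 673.462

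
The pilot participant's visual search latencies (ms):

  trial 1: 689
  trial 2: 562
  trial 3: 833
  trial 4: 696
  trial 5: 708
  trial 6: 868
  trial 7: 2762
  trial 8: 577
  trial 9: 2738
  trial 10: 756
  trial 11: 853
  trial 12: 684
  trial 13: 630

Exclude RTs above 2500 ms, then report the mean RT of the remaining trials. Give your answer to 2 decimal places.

Excluded: 2738, 2762
Retained (n=11): Σ = 7856
Mean = 7856/11 = 714.1818

714.18 ms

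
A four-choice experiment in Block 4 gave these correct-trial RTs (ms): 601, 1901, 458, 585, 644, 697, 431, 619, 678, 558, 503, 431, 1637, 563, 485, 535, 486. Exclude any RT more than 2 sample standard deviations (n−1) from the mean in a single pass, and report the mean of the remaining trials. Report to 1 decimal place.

n = 17, ΣRT = 11812, M = 694.824
Σ(x−M)² = 2753404.47; s = √(2753404.47/16) = 414.835
Cutoffs: 694.824 ± 2·414.835 → [-134.8, 1524.5]
Outside: 1637, 1901 → excluded.
Retained (n=15): Σ = 8274, mean = 8274/15 = 551.600

551.6 ms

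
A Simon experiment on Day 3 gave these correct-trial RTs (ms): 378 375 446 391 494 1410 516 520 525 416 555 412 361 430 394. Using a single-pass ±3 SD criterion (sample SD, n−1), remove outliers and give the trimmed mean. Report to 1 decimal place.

n = 15, ΣRT = 7623, M = 508.200
Σ(x−M)² = 926996.40; s = √(926996.40/14) = 257.321
Cutoffs: 508.200 ± 3·257.321 → [-263.8, 1280.2]
Outside: 1410 → excluded.
Retained (n=14): Σ = 6213, mean = 6213/14 = 443.786

443.8 ms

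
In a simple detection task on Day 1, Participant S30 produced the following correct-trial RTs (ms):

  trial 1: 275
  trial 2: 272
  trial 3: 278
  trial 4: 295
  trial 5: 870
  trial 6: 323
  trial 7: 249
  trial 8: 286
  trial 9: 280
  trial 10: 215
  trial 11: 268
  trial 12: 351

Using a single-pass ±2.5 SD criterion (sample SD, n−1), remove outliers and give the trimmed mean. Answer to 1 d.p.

281.1 ms

n = 12, ΣRT = 3962, M = 330.167
Σ(x−M)² = 330473.67; s = √(330473.67/11) = 173.329
Cutoffs: 330.167 ± 2.5·173.329 → [-103.2, 763.5]
Outside: 870 → excluded.
Retained (n=11): Σ = 3092, mean = 3092/11 = 281.091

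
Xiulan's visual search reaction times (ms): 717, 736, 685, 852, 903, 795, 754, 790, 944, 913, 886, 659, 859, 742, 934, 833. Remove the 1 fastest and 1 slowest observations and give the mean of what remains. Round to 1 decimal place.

Sorted: 659, 685, 717, 736, 742, 754, 790, 795, 833, 852, 859, 886, 903, 913, 934, 944
Drop lowest 1 (659) and highest 1 (944)
Remaining (n=14): Σ = 11399, mean = 11399/14 = 814.214

814.2 ms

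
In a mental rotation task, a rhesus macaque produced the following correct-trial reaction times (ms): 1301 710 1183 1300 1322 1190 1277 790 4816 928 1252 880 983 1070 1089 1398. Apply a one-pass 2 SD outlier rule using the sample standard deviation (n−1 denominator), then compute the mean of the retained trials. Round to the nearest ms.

1112 ms

n = 16, ΣRT = 21489, M = 1343.062
Σ(x−M)² = 13492190.94; s = √(13492190.94/15) = 948.409
Cutoffs: 1343.062 ± 2·948.409 → [-553.8, 3239.9]
Outside: 4816 → excluded.
Retained (n=15): Σ = 16673, mean = 16673/15 = 1111.533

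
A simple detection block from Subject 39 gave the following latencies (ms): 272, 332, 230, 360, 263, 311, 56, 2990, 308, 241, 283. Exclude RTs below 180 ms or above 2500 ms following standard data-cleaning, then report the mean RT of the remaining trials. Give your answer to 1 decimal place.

288.9 ms

Excluded: 56, 2990
Retained (n=9): Σ = 2600
Mean = 2600/9 = 288.8889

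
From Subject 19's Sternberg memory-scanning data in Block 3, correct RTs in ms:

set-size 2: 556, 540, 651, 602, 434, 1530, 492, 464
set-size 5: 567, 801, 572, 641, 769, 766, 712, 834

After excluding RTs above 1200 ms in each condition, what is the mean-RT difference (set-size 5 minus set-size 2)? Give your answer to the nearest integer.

set-size 2: exclude 1530
M(set-size 2) = 3739/7 = 534.143
M(set-size 5) = 5662/8 = 707.750
Difference = 707.750 − 534.143 = 173.607 ms

174 ms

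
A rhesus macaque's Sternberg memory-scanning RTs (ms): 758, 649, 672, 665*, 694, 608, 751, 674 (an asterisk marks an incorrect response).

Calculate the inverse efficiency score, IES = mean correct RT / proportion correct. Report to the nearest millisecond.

Correct trials (n=7): 758, 649, 672, 694, 608, 751, 674
Mean correct RT = 4806/7 = 686.5714 ms
Proportion correct = 7/8
IES = 686.5714 / (7/8) = 784.653 ms

785 ms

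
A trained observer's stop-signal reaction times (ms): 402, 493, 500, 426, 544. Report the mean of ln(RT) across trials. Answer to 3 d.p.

ln(RT): 5.9965, 6.2005, 6.2146, 6.0544, 6.2989
Σ ln(RT) = 30.7650
Mean = 30.7650/5 = 6.15299

6.153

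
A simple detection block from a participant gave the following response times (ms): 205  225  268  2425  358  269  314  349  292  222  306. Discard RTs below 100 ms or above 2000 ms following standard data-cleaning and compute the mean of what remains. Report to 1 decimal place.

280.8 ms

Excluded: 2425
Retained (n=10): Σ = 2808
Mean = 2808/10 = 280.8000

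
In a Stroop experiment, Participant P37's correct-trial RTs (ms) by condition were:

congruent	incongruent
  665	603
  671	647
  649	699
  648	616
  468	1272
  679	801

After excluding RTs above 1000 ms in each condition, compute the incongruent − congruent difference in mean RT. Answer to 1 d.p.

incongruent: exclude 1272
M(congruent) = 3780/6 = 630.000
M(incongruent) = 3366/5 = 673.200
Difference = 673.200 − 630.000 = 43.200 ms

43.2 ms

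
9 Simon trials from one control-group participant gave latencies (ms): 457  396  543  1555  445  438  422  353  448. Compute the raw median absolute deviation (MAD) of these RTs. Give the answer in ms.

23 ms

Sorted: 353, 396, 422, 438, 445, 448, 457, 543, 1555 → median = 445
|x − 445|: 12, 49, 98, 1110, 0, 7, 23, 92, 3
Sorted deviations: 0, 3, 7, 12, 23, 49, 92, 98, 1110 → MAD = 23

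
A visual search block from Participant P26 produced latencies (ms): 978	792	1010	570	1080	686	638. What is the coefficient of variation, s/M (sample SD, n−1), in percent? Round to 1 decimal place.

24.5%

n = 7, Σ = 5754, M = 822.0000
Σ(x−M)² = 243000.000; s = √(243000.000/6) = 201.2461
CV = 201.2461 / 822.0000 = 0.24482 = 24.482%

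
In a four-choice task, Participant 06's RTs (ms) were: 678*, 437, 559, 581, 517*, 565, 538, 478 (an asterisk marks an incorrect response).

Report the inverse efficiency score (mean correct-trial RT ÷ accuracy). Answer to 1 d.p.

Correct trials (n=6): 437, 559, 581, 565, 538, 478
Mean correct RT = 3158/6 = 526.3333 ms
Proportion correct = 6/8
IES = 526.3333 / (6/8) = 701.778 ms

701.8 ms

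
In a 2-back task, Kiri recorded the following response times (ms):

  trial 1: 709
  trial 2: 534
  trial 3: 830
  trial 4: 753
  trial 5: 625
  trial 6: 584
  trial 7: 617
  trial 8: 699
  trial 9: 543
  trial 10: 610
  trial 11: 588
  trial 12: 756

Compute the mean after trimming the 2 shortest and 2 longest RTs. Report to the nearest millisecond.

Sorted: 534, 543, 584, 588, 610, 617, 625, 699, 709, 753, 756, 830
Drop lowest 2 (534, 543) and highest 2 (756, 830)
Remaining (n=8): Σ = 5185, mean = 5185/8 = 648.125

648 ms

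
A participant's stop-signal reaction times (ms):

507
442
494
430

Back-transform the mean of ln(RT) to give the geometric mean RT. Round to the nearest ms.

ln(RT): 6.2285, 6.0913, 6.2025, 6.0638
Mean ln(RT) = 24.5861/4 = 6.14654
Geometric mean = exp(6.14654) = 467.10 ms

467 ms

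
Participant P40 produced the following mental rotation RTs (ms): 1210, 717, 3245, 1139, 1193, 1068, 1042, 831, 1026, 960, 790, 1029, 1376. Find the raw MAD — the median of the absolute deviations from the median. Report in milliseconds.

Sorted: 717, 790, 831, 960, 1026, 1029, 1042, 1068, 1139, 1193, 1210, 1376, 3245 → median = 1042
|x − 1042|: 168, 325, 2203, 97, 151, 26, 0, 211, 16, 82, 252, 13, 334
Sorted deviations: 0, 13, 16, 26, 82, 97, 151, 168, 211, 252, 325, 334, 2203 → MAD = 151

151 ms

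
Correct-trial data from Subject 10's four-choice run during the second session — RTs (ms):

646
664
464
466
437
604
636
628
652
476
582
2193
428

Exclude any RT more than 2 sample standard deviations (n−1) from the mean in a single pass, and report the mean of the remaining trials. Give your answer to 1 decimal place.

556.9 ms

n = 13, ΣRT = 8876, M = 682.769
Σ(x−M)² = 2567906.31; s = √(2567906.31/12) = 462.593
Cutoffs: 682.769 ± 2·462.593 → [-242.4, 1608.0]
Outside: 2193 → excluded.
Retained (n=12): Σ = 6683, mean = 6683/12 = 556.917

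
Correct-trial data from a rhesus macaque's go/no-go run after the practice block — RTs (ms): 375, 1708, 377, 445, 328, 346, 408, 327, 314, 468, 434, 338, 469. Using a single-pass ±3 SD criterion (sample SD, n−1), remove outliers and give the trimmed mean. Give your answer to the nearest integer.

386 ms

n = 13, ΣRT = 6337, M = 487.462
Σ(x−M)² = 1649873.23; s = √(1649873.23/12) = 370.796
Cutoffs: 487.462 ± 3·370.796 → [-624.9, 1599.8]
Outside: 1708 → excluded.
Retained (n=12): Σ = 4629, mean = 4629/12 = 385.750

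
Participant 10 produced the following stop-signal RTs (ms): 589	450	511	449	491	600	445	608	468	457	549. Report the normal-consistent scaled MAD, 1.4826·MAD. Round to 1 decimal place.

62.3 ms

Sorted: 445, 449, 450, 457, 468, 491, 511, 549, 589, 600, 608 → median = 491
|x − 491| sorted: 0, 20, 23, 34, 41, 42, 46, 58, 98, 109, 117 → MAD = 42
Robust SD ≈ 1.4826 × 42 = 62.269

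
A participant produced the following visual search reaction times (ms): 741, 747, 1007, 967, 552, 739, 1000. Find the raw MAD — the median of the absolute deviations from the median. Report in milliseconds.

195 ms

Sorted: 552, 739, 741, 747, 967, 1000, 1007 → median = 747
|x − 747|: 6, 0, 260, 220, 195, 8, 253
Sorted deviations: 0, 6, 8, 195, 220, 253, 260 → MAD = 195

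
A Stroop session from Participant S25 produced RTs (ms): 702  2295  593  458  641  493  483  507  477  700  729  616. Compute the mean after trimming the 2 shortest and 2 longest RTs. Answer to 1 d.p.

Sorted: 458, 477, 483, 493, 507, 593, 616, 641, 700, 702, 729, 2295
Drop lowest 2 (458, 477) and highest 2 (729, 2295)
Remaining (n=8): Σ = 4735, mean = 4735/8 = 591.875

591.9 ms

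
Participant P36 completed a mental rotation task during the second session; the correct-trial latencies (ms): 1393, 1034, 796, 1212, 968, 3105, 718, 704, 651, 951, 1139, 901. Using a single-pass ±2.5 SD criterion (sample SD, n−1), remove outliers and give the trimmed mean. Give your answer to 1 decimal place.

n = 12, ΣRT = 13572, M = 1131.000
Σ(x−M)² = 4788746.00; s = √(4788746.00/11) = 659.803
Cutoffs: 1131.000 ± 2.5·659.803 → [-518.5, 2780.5]
Outside: 3105 → excluded.
Retained (n=11): Σ = 10467, mean = 10467/11 = 951.545

951.5 ms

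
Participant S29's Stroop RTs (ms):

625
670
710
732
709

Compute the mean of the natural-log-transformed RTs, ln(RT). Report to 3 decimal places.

ln(RT): 6.4378, 6.5073, 6.5653, 6.5958, 6.5639
Σ ln(RT) = 32.6699
Mean = 32.6699/5 = 6.53399

6.534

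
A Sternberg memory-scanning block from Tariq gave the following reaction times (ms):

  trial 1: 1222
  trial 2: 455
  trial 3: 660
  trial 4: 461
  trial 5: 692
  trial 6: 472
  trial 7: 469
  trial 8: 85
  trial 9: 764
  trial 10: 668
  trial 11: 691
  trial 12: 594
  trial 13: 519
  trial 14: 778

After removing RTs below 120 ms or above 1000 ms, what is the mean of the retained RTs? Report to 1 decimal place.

601.9 ms

Excluded: 85, 1222
Retained (n=12): Σ = 7223
Mean = 7223/12 = 601.9167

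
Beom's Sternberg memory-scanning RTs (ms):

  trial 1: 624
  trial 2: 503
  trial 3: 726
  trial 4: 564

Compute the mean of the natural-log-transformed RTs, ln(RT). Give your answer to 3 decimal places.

6.395

ln(RT): 6.4362, 6.2206, 6.5876, 6.3351
Σ ln(RT) = 25.5793
Mean = 25.5793/4 = 6.39484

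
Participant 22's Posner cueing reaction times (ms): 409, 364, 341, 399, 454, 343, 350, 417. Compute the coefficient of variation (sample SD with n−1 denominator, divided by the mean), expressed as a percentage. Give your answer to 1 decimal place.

10.7%

n = 8, Σ = 3077, M = 384.6250
Σ(x−M)² = 11921.875; s = √(11921.875/7) = 41.2689
CV = 41.2689 / 384.6250 = 0.10730 = 10.730%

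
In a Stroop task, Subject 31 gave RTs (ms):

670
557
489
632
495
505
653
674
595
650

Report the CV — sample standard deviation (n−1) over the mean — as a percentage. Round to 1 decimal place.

n = 10, Σ = 5920, M = 592.0000
Σ(x−M)² = 50314.000; s = √(50314.000/9) = 74.7693
CV = 74.7693 / 592.0000 = 0.12630 = 12.630%

12.6%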